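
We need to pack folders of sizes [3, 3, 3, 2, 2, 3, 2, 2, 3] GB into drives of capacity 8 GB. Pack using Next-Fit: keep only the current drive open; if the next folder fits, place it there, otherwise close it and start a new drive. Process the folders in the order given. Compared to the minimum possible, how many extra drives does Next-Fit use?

1

Next-Fit: [3,3] [3,2,2] [3,2,2] [3] → 4 drives.
Total size 23 GB; any packing needs at least ⌈23/8⌉ = 3 drives.
An optimal packing achieves that bound: [3,3,2] [3,3,2] [3,2,2] → 3 drives.
Excess: 4 − 3 = 1.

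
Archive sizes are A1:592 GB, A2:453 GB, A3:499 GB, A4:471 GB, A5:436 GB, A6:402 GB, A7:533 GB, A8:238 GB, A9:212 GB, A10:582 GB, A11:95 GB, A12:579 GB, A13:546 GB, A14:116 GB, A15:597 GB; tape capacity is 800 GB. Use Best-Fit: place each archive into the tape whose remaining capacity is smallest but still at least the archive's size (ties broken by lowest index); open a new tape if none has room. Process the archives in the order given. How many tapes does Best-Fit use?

11 tapes

tape 1: place A1 (592 GB), 208 GB left
tape 2: place A2 (453 GB), 347 GB left
tape 3: place A3 (499 GB), 301 GB left
tape 4: place A4 (471 GB), 329 GB left
tape 5: place A5 (436 GB), 364 GB left
tape 6: place A6 (402 GB), 398 GB left
tape 7: place A7 (533 GB), 267 GB left
tape 7: place A8 (238 GB), 29 GB left
tape 3: place A9 (212 GB), 89 GB left
tape 8: place A10 (582 GB), 218 GB left
tape 1: place A11 (95 GB), 113 GB left
tape 9: place A12 (579 GB), 221 GB left
tape 10: place A13 (546 GB), 254 GB left
tape 8: place A14 (116 GB), 102 GB left
tape 11: place A15 (597 GB), 203 GB left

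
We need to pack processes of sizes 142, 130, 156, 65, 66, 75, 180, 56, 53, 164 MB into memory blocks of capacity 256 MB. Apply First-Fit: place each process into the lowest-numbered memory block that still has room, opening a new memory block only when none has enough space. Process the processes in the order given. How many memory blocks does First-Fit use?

142 MB → memory block 1 (remaining 114 MB)
130 MB → memory block 2 (remaining 126 MB)
156 MB → memory block 3 (remaining 100 MB)
65 MB → memory block 1 (remaining 49 MB)
66 MB → memory block 2 (remaining 60 MB)
75 MB → memory block 3 (remaining 25 MB)
180 MB → memory block 4 (remaining 76 MB)
56 MB → memory block 2 (remaining 4 MB)
53 MB → memory block 4 (remaining 23 MB)
164 MB → memory block 5 (remaining 92 MB)
Final memory blocks: [142,65] [130,66,56] [156,75] [180,53] [164].

5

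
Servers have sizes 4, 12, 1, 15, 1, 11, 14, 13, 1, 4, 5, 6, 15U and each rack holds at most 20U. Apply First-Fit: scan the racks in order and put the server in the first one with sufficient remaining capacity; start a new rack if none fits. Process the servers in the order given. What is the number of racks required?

6

4U → rack 1 (remaining 16U)
12U → rack 1 (remaining 4U)
1U → rack 1 (remaining 3U)
15U → rack 2 (remaining 5U)
1U → rack 1 (remaining 2U)
11U → rack 3 (remaining 9U)
14U → rack 4 (remaining 6U)
13U → rack 5 (remaining 7U)
1U → rack 1 (remaining 1U)
4U → rack 2 (remaining 1U)
5U → rack 3 (remaining 4U)
6U → rack 4 (remaining 0U)
15U → rack 6 (remaining 5U)
Final racks: [4,12,1,1,1] [15,4] [11,5] [14,6] [13] [15].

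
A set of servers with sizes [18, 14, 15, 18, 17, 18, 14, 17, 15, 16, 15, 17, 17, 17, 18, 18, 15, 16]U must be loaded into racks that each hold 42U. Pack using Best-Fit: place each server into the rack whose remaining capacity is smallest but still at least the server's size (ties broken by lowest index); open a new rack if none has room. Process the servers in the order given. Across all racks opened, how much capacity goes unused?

rack 1: place 18U, 24U left
rack 1: place 14U, 10U left
rack 2: place 15U, 27U left
rack 2: place 18U, 9U left
rack 3: place 17U, 25U left
rack 3: place 18U, 7U left
rack 4: place 14U, 28U left
rack 4: place 17U, 11U left
rack 5: place 15U, 27U left
rack 5: place 16U, 11U left
rack 6: place 15U, 27U left
rack 6: place 17U, 10U left
rack 7: place 17U, 25U left
rack 7: place 17U, 8U left
rack 8: place 18U, 24U left
rack 8: place 18U, 6U left
rack 9: place 15U, 27U left
rack 9: place 16U, 11U left
9 racks × 42U = 378U; used 295U; unused 83U.

83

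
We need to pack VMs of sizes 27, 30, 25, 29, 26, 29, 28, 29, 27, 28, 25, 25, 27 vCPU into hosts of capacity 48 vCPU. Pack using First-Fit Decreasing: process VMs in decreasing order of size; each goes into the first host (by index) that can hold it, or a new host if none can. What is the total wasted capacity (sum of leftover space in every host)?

Sorted descending: 30, 29, 29, 29, 28, 28, 27, 27, 27, 26, 25, 25, 25.
Put 30 vCPU in host 1; 18 vCPU remain.
Put 29 vCPU in host 2; 19 vCPU remain.
Put 29 vCPU in host 3; 19 vCPU remain.
Put 29 vCPU in host 4; 19 vCPU remain.
Put 28 vCPU in host 5; 20 vCPU remain.
Put 28 vCPU in host 6; 20 vCPU remain.
Put 27 vCPU in host 7; 21 vCPU remain.
Put 27 vCPU in host 8; 21 vCPU remain.
Put 27 vCPU in host 9; 21 vCPU remain.
Put 26 vCPU in host 10; 22 vCPU remain.
Put 25 vCPU in host 11; 23 vCPU remain.
Put 25 vCPU in host 12; 23 vCPU remain.
Put 25 vCPU in host 13; 23 vCPU remain.
13 hosts × 48 vCPU = 624 vCPU; used 355 vCPU; unused 269 vCPU.

269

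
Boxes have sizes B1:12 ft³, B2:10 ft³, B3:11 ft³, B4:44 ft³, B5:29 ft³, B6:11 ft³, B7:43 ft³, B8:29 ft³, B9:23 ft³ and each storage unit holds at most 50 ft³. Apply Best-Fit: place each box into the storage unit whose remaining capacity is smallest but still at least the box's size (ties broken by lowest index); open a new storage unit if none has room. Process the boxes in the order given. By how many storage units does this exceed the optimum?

Best-Fit: [12,10,11,11] [44] [29] [43] [29] [23] → 6 storage units.
Total size 212 ft³; any packing needs at least ⌈212/50⌉ = 5 storage units.
An optimal packing achieves that bound: [44] [43] [29,12] [29,11,10] [23,11] → 5 storage units.
Excess: 6 − 5 = 1.

1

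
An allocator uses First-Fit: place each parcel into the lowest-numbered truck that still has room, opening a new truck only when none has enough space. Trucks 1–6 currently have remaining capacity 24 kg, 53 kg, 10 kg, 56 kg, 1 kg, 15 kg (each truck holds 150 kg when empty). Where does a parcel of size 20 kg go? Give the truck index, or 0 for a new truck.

1

Trucks with room: truck 1 (24 kg), truck 2 (53 kg), truck 4 (56 kg).
The first with room is truck 1.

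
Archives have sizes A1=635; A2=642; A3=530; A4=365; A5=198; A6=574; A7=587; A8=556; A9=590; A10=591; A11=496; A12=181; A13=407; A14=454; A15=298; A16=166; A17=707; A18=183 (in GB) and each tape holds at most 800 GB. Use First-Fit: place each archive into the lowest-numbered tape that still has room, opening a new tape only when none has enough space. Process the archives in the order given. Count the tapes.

A1 (635 GB) → tape 1 (remaining 165 GB)
A2 (642 GB) → tape 2 (remaining 158 GB)
A3 (530 GB) → tape 3 (remaining 270 GB)
A4 (365 GB) → tape 4 (remaining 435 GB)
A5 (198 GB) → tape 3 (remaining 72 GB)
A6 (574 GB) → tape 5 (remaining 226 GB)
A7 (587 GB) → tape 6 (remaining 213 GB)
A8 (556 GB) → tape 7 (remaining 244 GB)
A9 (590 GB) → tape 8 (remaining 210 GB)
A10 (591 GB) → tape 9 (remaining 209 GB)
A11 (496 GB) → tape 10 (remaining 304 GB)
A12 (181 GB) → tape 4 (remaining 254 GB)
A13 (407 GB) → tape 11 (remaining 393 GB)
A14 (454 GB) → tape 12 (remaining 346 GB)
A15 (298 GB) → tape 10 (remaining 6 GB)
A16 (166 GB) → tape 4 (remaining 88 GB)
A17 (707 GB) → tape 13 (remaining 93 GB)
A18 (183 GB) → tape 5 (remaining 43 GB)
Final tapes: [635] [642] [530,198] [365,181,166] [574,183] [587] [556] [590] [591] [496,298] [407] [454] [707].

13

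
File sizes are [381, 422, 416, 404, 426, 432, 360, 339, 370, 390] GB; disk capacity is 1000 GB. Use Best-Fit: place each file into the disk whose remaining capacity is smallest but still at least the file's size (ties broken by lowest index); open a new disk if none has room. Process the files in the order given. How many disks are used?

Put 381 GB in disk 1; 619 GB remain.
Put 422 GB in disk 1; 197 GB remain.
Put 416 GB in disk 2; 584 GB remain.
Put 404 GB in disk 2; 180 GB remain.
Put 426 GB in disk 3; 574 GB remain.
Put 432 GB in disk 3; 142 GB remain.
Put 360 GB in disk 4; 640 GB remain.
Put 339 GB in disk 4; 301 GB remain.
Put 370 GB in disk 5; 630 GB remain.
Put 390 GB in disk 5; 240 GB remain.
Final disks: [381,422] [416,404] [426,432] [360,339] [370,390].

5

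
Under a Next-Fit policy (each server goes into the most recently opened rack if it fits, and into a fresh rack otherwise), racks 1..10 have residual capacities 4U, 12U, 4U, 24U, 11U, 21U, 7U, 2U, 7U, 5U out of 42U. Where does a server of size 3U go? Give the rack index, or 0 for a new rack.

Next-Fit only looks at rack 10, which has 5U free.
3U fits there.

10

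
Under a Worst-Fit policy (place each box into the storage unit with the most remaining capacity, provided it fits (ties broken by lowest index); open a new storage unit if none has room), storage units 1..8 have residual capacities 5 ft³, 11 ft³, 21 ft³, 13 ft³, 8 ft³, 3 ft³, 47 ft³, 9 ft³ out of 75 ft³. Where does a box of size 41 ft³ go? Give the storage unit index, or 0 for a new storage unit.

7

Storage units with room: storage unit 7 (47 ft³).
Most room is storage unit 7 with 47 ft³ free.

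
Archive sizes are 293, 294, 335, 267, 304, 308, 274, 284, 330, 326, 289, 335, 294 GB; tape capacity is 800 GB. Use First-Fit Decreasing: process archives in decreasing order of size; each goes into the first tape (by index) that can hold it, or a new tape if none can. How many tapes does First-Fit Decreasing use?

7 tapes

Sorted descending: 335, 335, 330, 326, 308, 304, 294, 294, 293, 289, 284, 274, 267.
335 GB → tape 1 (remaining 465 GB)
335 GB → tape 1 (remaining 130 GB)
330 GB → tape 2 (remaining 470 GB)
326 GB → tape 2 (remaining 144 GB)
308 GB → tape 3 (remaining 492 GB)
304 GB → tape 3 (remaining 188 GB)
294 GB → tape 4 (remaining 506 GB)
294 GB → tape 4 (remaining 212 GB)
293 GB → tape 5 (remaining 507 GB)
289 GB → tape 5 (remaining 218 GB)
284 GB → tape 6 (remaining 516 GB)
274 GB → tape 6 (remaining 242 GB)
267 GB → tape 7 (remaining 533 GB)
Final tapes: [335,335] [330,326] [308,304] [294,294] [293,289] [284,274] [267].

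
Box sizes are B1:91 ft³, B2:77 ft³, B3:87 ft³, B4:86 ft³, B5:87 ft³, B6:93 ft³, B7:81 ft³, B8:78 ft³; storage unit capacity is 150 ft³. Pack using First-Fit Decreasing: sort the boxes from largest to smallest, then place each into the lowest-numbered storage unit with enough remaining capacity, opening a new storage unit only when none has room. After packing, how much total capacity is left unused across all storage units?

520

Sorted descending: 93, 91, 87, 87, 86, 81, 78, 77.
storage unit 1: place 93 ft³, 57 ft³ left
storage unit 2: place 91 ft³, 59 ft³ left
storage unit 3: place 87 ft³, 63 ft³ left
storage unit 4: place 87 ft³, 63 ft³ left
storage unit 5: place 86 ft³, 64 ft³ left
storage unit 6: place 81 ft³, 69 ft³ left
storage unit 7: place 78 ft³, 72 ft³ left
storage unit 8: place 77 ft³, 73 ft³ left
8 storage units × 150 ft³ = 1200 ft³; used 680 ft³; unused 520 ft³.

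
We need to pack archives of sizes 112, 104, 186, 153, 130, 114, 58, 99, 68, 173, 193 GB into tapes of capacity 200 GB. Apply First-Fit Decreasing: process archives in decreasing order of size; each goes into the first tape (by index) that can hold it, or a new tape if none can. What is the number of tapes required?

Sorted descending: 193, 186, 173, 153, 130, 114, 112, 104, 99, 68, 58.
tape 1: place 193 GB, 7 GB left
tape 2: place 186 GB, 14 GB left
tape 3: place 173 GB, 27 GB left
tape 4: place 153 GB, 47 GB left
tape 5: place 130 GB, 70 GB left
tape 6: place 114 GB, 86 GB left
tape 7: place 112 GB, 88 GB left
tape 8: place 104 GB, 96 GB left
tape 9: place 99 GB, 101 GB left
tape 5: place 68 GB, 2 GB left
tape 6: place 58 GB, 28 GB left

9 tapes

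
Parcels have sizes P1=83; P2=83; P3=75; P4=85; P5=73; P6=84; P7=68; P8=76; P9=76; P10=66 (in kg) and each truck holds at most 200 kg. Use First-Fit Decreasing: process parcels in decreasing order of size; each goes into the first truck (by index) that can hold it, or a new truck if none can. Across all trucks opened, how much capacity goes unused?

Sorted descending: 85, 84, 83, 83, 76, 76, 75, 73, 68, 66.
truck 1: place 85 kg, 115 kg left
truck 1: place 84 kg, 31 kg left
truck 2: place 83 kg, 117 kg left
truck 2: place 83 kg, 34 kg left
truck 3: place 76 kg, 124 kg left
truck 3: place 76 kg, 48 kg left
truck 4: place 75 kg, 125 kg left
truck 4: place 73 kg, 52 kg left
truck 5: place 68 kg, 132 kg left
truck 5: place 66 kg, 66 kg left
5 trucks × 200 kg = 1000 kg; used 769 kg; unused 231 kg.

231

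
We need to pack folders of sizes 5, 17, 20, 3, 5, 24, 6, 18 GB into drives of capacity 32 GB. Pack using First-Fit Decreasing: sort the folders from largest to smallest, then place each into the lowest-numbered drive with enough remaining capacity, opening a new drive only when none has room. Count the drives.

Sorted descending: 24, 20, 18, 17, 6, 5, 5, 3.
Put 24 GB in drive 1; 8 GB remain.
Put 20 GB in drive 2; 12 GB remain.
Put 18 GB in drive 3; 14 GB remain.
Put 17 GB in drive 4; 15 GB remain.
Put 6 GB in drive 1; 2 GB remain.
Put 5 GB in drive 2; 7 GB remain.
Put 5 GB in drive 2; 2 GB remain.
Put 3 GB in drive 3; 11 GB remain.
Final drives: [24,6] [20,5,5] [18,3] [17].

4 drives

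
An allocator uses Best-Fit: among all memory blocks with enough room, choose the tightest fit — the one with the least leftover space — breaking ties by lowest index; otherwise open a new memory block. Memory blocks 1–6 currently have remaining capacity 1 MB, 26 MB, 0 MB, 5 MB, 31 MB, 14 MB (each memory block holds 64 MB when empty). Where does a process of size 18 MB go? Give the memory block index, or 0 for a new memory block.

Memory blocks with room: memory block 2 (26 MB), memory block 5 (31 MB).
Tightest fit is memory block 2 with 26 MB free.

2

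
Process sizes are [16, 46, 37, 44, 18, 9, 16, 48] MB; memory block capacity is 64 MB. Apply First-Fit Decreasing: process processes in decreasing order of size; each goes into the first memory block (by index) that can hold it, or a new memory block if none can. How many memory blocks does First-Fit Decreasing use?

Sorted descending: 48, 46, 44, 37, 18, 16, 16, 9.
memory block 1: place 48 MB, 16 MB left
memory block 2: place 46 MB, 18 MB left
memory block 3: place 44 MB, 20 MB left
memory block 4: place 37 MB, 27 MB left
memory block 2: place 18 MB, 0 MB left
memory block 1: place 16 MB, 0 MB left
memory block 3: place 16 MB, 4 MB left
memory block 4: place 9 MB, 18 MB left
Final memory blocks: [48,16] [46,18] [44,16] [37,9].

4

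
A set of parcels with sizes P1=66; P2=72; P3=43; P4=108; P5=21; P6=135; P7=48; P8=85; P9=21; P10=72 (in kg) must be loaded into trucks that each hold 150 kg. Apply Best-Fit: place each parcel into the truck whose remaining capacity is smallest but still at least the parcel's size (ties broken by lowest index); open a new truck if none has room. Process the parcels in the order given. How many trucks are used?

6 trucks

P1 (66 kg) → truck 1 (remaining 84 kg)
P2 (72 kg) → truck 1 (remaining 12 kg)
P3 (43 kg) → truck 2 (remaining 107 kg)
P4 (108 kg) → truck 3 (remaining 42 kg)
P5 (21 kg) → truck 3 (remaining 21 kg)
P6 (135 kg) → truck 4 (remaining 15 kg)
P7 (48 kg) → truck 2 (remaining 59 kg)
P8 (85 kg) → truck 5 (remaining 65 kg)
P9 (21 kg) → truck 3 (remaining 0 kg)
P10 (72 kg) → truck 6 (remaining 78 kg)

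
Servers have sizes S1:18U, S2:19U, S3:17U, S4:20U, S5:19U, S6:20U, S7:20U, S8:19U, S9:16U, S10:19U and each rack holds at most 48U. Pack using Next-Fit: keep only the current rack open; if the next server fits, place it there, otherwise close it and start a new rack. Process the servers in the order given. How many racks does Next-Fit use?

5 racks

S1 (18U) → rack 1 (remaining 30U)
S2 (19U) → rack 1 (remaining 11U)
S3 (17U) → rack 2 (remaining 31U)
S4 (20U) → rack 2 (remaining 11U)
S5 (19U) → rack 3 (remaining 29U)
S6 (20U) → rack 3 (remaining 9U)
S7 (20U) → rack 4 (remaining 28U)
S8 (19U) → rack 4 (remaining 9U)
S9 (16U) → rack 5 (remaining 32U)
S10 (19U) → rack 5 (remaining 13U)
Final racks: [18,19] [17,20] [19,20] [20,19] [16,19].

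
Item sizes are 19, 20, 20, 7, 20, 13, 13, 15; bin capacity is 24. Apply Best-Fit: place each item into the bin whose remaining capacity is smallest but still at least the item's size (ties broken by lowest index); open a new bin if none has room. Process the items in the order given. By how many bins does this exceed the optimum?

0

Best-Fit: [19] [20] [20] [7,13] [20] [13] [15] → 7 bins.
7 items exceed 12 (half the capacity), and no two of those can share a bin, so at least 7 bins are needed.
So 7 is already optimal.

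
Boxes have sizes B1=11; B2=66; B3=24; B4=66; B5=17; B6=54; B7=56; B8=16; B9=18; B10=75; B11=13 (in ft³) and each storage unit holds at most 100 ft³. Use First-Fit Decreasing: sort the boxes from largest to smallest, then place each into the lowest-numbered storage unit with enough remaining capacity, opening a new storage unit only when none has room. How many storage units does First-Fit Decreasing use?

Sorted descending: 75, 66, 66, 56, 54, 24, 18, 17, 16, 13, 11.
75 ft³ → storage unit 1 (remaining 25 ft³)
66 ft³ → storage unit 2 (remaining 34 ft³)
66 ft³ → storage unit 3 (remaining 34 ft³)
56 ft³ → storage unit 4 (remaining 44 ft³)
54 ft³ → storage unit 5 (remaining 46 ft³)
24 ft³ → storage unit 1 (remaining 1 ft³)
18 ft³ → storage unit 2 (remaining 16 ft³)
17 ft³ → storage unit 3 (remaining 17 ft³)
16 ft³ → storage unit 2 (remaining 0 ft³)
13 ft³ → storage unit 3 (remaining 4 ft³)
11 ft³ → storage unit 4 (remaining 33 ft³)
Final storage units: [75,24] [66,18,16] [66,17,13] [56,11] [54].

5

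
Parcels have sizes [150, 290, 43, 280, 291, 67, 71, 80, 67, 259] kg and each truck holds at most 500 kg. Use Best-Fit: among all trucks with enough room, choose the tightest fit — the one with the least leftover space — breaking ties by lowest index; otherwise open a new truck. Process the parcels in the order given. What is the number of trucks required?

truck 1: place 150 kg, 350 kg left
truck 1: place 290 kg, 60 kg left
truck 1: place 43 kg, 17 kg left
truck 2: place 280 kg, 220 kg left
truck 3: place 291 kg, 209 kg left
truck 3: place 67 kg, 142 kg left
truck 3: place 71 kg, 71 kg left
truck 2: place 80 kg, 140 kg left
truck 3: place 67 kg, 4 kg left
truck 4: place 259 kg, 241 kg left
Final trucks: [150,290,43] [280,80] [291,67,71,67] [259].

4 trucks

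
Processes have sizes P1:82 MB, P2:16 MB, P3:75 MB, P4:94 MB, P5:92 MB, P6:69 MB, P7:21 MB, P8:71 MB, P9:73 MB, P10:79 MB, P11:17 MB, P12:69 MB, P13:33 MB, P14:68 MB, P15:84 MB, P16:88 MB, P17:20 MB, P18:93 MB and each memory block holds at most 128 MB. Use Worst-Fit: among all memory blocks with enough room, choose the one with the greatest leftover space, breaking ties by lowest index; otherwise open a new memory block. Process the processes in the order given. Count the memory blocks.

P1 (82 MB) → memory block 1 (remaining 46 MB)
P2 (16 MB) → memory block 1 (remaining 30 MB)
P3 (75 MB) → memory block 2 (remaining 53 MB)
P4 (94 MB) → memory block 3 (remaining 34 MB)
P5 (92 MB) → memory block 4 (remaining 36 MB)
P6 (69 MB) → memory block 5 (remaining 59 MB)
P7 (21 MB) → memory block 5 (remaining 38 MB)
P8 (71 MB) → memory block 6 (remaining 57 MB)
P9 (73 MB) → memory block 7 (remaining 55 MB)
P10 (79 MB) → memory block 8 (remaining 49 MB)
P11 (17 MB) → memory block 6 (remaining 40 MB)
P12 (69 MB) → memory block 9 (remaining 59 MB)
P13 (33 MB) → memory block 9 (remaining 26 MB)
P14 (68 MB) → memory block 10 (remaining 60 MB)
P15 (84 MB) → memory block 11 (remaining 44 MB)
P16 (88 MB) → memory block 12 (remaining 40 MB)
P17 (20 MB) → memory block 10 (remaining 40 MB)
P18 (93 MB) → memory block 13 (remaining 35 MB)

13 memory blocks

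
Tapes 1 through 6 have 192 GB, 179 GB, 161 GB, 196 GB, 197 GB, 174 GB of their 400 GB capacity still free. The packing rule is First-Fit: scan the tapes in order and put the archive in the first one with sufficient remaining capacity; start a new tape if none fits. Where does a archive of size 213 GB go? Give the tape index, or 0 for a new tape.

0

No tape has ≥ 213 GB free, so a new tape is opened.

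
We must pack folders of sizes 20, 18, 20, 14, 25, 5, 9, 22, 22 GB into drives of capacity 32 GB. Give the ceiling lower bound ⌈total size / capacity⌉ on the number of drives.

5 drives

Total size = 20 + 18 + 20 + 14 + 25 + 5 + 9 + 22 + 22 = 155 GB.
⌈155 / 32⌉ = 5.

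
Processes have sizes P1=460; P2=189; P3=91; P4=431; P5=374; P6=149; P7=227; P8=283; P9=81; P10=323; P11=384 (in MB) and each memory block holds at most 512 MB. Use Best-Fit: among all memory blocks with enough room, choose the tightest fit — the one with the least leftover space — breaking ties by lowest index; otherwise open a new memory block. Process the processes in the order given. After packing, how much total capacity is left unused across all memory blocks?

592

Put P1 (460 MB) in memory block 1; 52 MB remain.
Put P2 (189 MB) in memory block 2; 323 MB remain.
Put P3 (91 MB) in memory block 2; 232 MB remain.
Put P4 (431 MB) in memory block 3; 81 MB remain.
Put P5 (374 MB) in memory block 4; 138 MB remain.
Put P6 (149 MB) in memory block 2; 83 MB remain.
Put P7 (227 MB) in memory block 5; 285 MB remain.
Put P8 (283 MB) in memory block 5; 2 MB remain.
Put P9 (81 MB) in memory block 3; 0 MB remain.
Put P10 (323 MB) in memory block 6; 189 MB remain.
Put P11 (384 MB) in memory block 7; 128 MB remain.
7 memory blocks × 512 MB = 3584 MB; used 2992 MB; unused 592 MB.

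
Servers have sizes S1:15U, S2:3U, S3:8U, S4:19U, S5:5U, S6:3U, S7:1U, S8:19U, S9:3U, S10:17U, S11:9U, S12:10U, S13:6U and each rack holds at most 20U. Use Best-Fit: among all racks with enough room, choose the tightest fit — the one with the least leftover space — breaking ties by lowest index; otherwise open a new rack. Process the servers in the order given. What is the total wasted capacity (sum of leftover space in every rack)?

22

S1 (15U) → rack 1 (remaining 5U)
S2 (3U) → rack 1 (remaining 2U)
S3 (8U) → rack 2 (remaining 12U)
S4 (19U) → rack 3 (remaining 1U)
S5 (5U) → rack 2 (remaining 7U)
S6 (3U) → rack 2 (remaining 4U)
S7 (1U) → rack 3 (remaining 0U)
S8 (19U) → rack 4 (remaining 1U)
S9 (3U) → rack 2 (remaining 1U)
S10 (17U) → rack 5 (remaining 3U)
S11 (9U) → rack 6 (remaining 11U)
S12 (10U) → rack 6 (remaining 1U)
S13 (6U) → rack 7 (remaining 14U)
7 racks × 20U = 140U; used 118U; unused 22U.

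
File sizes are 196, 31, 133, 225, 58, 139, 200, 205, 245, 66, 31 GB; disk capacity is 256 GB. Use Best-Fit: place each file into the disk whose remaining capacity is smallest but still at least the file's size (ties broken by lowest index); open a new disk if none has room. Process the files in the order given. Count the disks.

7

disk 1: place 196 GB, 60 GB left
disk 1: place 31 GB, 29 GB left
disk 2: place 133 GB, 123 GB left
disk 3: place 225 GB, 31 GB left
disk 2: place 58 GB, 65 GB left
disk 4: place 139 GB, 117 GB left
disk 5: place 200 GB, 56 GB left
disk 6: place 205 GB, 51 GB left
disk 7: place 245 GB, 11 GB left
disk 4: place 66 GB, 51 GB left
disk 3: place 31 GB, 0 GB left
Final disks: [196,31] [133,58] [225,31] [139,66] [200] [205] [245].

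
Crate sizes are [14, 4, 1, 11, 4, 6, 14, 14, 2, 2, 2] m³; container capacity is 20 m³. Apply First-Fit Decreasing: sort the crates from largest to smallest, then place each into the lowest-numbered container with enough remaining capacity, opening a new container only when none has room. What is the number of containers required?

4 containers

Sorted descending: 14, 14, 14, 11, 6, 4, 4, 2, 2, 2, 1.
Put 14 m³ in container 1; 6 m³ remain.
Put 14 m³ in container 2; 6 m³ remain.
Put 14 m³ in container 3; 6 m³ remain.
Put 11 m³ in container 4; 9 m³ remain.
Put 6 m³ in container 1; 0 m³ remain.
Put 4 m³ in container 2; 2 m³ remain.
Put 4 m³ in container 3; 2 m³ remain.
Put 2 m³ in container 2; 0 m³ remain.
Put 2 m³ in container 3; 0 m³ remain.
Put 2 m³ in container 4; 7 m³ remain.
Put 1 m³ in container 4; 6 m³ remain.
Final containers: [14,6] [14,4,2] [14,4,2] [11,2,1].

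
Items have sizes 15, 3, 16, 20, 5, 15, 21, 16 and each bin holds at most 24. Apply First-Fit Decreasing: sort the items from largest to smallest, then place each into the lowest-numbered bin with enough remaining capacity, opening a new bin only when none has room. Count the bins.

6 bins

Sorted descending: 21, 20, 16, 16, 15, 15, 5, 3.
Put 21 in bin 1; 3 remain.
Put 20 in bin 2; 4 remain.
Put 16 in bin 3; 8 remain.
Put 16 in bin 4; 8 remain.
Put 15 in bin 5; 9 remain.
Put 15 in bin 6; 9 remain.
Put 5 in bin 3; 3 remain.
Put 3 in bin 1; 0 remain.
Final bins: [21,3] [20] [16,5] [16] [15] [15].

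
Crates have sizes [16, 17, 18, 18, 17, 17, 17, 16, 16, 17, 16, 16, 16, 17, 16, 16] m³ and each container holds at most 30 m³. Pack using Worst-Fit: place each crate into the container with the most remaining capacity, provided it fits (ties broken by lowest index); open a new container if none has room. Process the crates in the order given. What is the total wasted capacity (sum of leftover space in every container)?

214

container 1: place 16 m³, 14 m³ left
container 2: place 17 m³, 13 m³ left
container 3: place 18 m³, 12 m³ left
container 4: place 18 m³, 12 m³ left
container 5: place 17 m³, 13 m³ left
container 6: place 17 m³, 13 m³ left
container 7: place 17 m³, 13 m³ left
container 8: place 16 m³, 14 m³ left
container 9: place 16 m³, 14 m³ left
container 10: place 17 m³, 13 m³ left
container 11: place 16 m³, 14 m³ left
container 12: place 16 m³, 14 m³ left
container 13: place 16 m³, 14 m³ left
container 14: place 17 m³, 13 m³ left
container 15: place 16 m³, 14 m³ left
container 16: place 16 m³, 14 m³ left
16 containers × 30 m³ = 480 m³; used 266 m³; unused 214 m³.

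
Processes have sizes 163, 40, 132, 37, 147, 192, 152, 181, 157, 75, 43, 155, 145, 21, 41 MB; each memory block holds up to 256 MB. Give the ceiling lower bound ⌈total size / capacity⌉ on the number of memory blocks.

Total size = 163 + 40 + 132 + 37 + 147 + 192 + 152 + 181 + 157 + 75 + 43 + 155 + 145 + 21 + 41 = 1681 MB.
⌈1681 / 256⌉ = 7.

7 memory blocks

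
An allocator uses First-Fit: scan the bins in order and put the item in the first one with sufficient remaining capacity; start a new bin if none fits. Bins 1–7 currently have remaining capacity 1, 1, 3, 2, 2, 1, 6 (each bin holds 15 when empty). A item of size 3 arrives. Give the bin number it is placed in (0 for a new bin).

3

Bins with room: bin 3 (3), bin 7 (6).
The first with room is bin 3.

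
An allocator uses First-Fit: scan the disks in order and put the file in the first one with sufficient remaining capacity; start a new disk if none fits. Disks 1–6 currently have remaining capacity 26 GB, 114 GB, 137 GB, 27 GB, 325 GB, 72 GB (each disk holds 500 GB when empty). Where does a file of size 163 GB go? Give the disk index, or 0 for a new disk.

Disks with room: disk 5 (325 GB).
The first with room is disk 5.

5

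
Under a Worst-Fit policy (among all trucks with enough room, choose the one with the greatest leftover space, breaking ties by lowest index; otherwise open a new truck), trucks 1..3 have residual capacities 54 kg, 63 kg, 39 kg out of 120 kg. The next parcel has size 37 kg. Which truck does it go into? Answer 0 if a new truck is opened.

Trucks with room: truck 1 (54 kg), truck 2 (63 kg), truck 3 (39 kg).
Most room is truck 2 with 63 kg free.

2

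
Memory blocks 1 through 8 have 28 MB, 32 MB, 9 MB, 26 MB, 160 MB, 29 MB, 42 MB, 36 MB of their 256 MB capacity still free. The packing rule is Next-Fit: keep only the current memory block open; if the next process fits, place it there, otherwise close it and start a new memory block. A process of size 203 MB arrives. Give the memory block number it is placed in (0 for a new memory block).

Next-Fit only looks at memory block 8, which has 36 MB free.
203 MB does not fit, so a new memory block is opened.

0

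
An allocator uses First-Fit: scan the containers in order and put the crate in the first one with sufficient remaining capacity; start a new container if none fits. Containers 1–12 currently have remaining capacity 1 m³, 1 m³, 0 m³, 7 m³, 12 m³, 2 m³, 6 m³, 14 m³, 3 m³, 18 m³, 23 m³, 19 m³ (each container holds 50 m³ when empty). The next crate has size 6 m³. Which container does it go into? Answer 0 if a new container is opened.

Containers with room: container 4 (7 m³), container 5 (12 m³), container 7 (6 m³), container 8 (14 m³), container 10 (18 m³), container 11 (23 m³), container 12 (19 m³).
The first with room is container 4.

4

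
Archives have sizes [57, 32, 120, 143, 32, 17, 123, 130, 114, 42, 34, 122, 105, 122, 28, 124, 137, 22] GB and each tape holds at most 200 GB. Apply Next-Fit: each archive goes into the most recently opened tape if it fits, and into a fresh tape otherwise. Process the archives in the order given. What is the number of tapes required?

Put 57 GB in tape 1; 143 GB remain.
Put 32 GB in tape 1; 111 GB remain.
Put 120 GB in tape 2; 80 GB remain.
Put 143 GB in tape 3; 57 GB remain.
Put 32 GB in tape 3; 25 GB remain.
Put 17 GB in tape 3; 8 GB remain.
Put 123 GB in tape 4; 77 GB remain.
Put 130 GB in tape 5; 70 GB remain.
Put 114 GB in tape 6; 86 GB remain.
Put 42 GB in tape 6; 44 GB remain.
Put 34 GB in tape 6; 10 GB remain.
Put 122 GB in tape 7; 78 GB remain.
Put 105 GB in tape 8; 95 GB remain.
Put 122 GB in tape 9; 78 GB remain.
Put 28 GB in tape 9; 50 GB remain.
Put 124 GB in tape 10; 76 GB remain.
Put 137 GB in tape 11; 63 GB remain.
Put 22 GB in tape 11; 41 GB remain.
Final tapes: [57,32] [120] [143,32,17] [123] [130] [114,42,34] [122] [105] [122,28] [124] [137,22].

11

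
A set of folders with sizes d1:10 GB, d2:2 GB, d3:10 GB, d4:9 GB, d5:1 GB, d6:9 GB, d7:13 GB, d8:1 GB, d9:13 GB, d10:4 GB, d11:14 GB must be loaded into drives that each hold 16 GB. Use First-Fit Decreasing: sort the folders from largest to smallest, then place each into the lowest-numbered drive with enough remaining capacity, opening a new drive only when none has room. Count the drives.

7

Sorted descending: 14, 13, 13, 10, 10, 9, 9, 4, 2, 1, 1.
drive 1: place 14 GB, 2 GB left
drive 2: place 13 GB, 3 GB left
drive 3: place 13 GB, 3 GB left
drive 4: place 10 GB, 6 GB left
drive 5: place 10 GB, 6 GB left
drive 6: place 9 GB, 7 GB left
drive 7: place 9 GB, 7 GB left
drive 4: place 4 GB, 2 GB left
drive 1: place 2 GB, 0 GB left
drive 2: place 1 GB, 2 GB left
drive 2: place 1 GB, 1 GB left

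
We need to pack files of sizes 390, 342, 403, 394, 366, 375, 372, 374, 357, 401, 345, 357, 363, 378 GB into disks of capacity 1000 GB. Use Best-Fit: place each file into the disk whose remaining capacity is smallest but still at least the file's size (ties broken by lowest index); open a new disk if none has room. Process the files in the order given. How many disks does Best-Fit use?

disk 1: place 390 GB, 610 GB left
disk 1: place 342 GB, 268 GB left
disk 2: place 403 GB, 597 GB left
disk 2: place 394 GB, 203 GB left
disk 3: place 366 GB, 634 GB left
disk 3: place 375 GB, 259 GB left
disk 4: place 372 GB, 628 GB left
disk 4: place 374 GB, 254 GB left
disk 5: place 357 GB, 643 GB left
disk 5: place 401 GB, 242 GB left
disk 6: place 345 GB, 655 GB left
disk 6: place 357 GB, 298 GB left
disk 7: place 363 GB, 637 GB left
disk 7: place 378 GB, 259 GB left
Final disks: [390,342] [403,394] [366,375] [372,374] [357,401] [345,357] [363,378].

7 disks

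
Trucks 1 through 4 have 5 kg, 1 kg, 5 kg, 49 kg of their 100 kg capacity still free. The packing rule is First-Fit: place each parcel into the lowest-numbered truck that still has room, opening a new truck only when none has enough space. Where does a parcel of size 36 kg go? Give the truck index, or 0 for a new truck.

4

Trucks with room: truck 4 (49 kg).
The first with room is truck 4.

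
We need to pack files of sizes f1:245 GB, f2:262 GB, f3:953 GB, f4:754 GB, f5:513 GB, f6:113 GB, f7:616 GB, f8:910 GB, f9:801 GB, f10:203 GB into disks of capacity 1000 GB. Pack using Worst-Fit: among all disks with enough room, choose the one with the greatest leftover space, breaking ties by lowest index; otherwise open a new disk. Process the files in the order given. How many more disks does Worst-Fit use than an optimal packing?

1

Worst-Fit: [245,262,113] [953] [754] [513,203] [616] [910] [801] → 7 disks.
Total size 5370 GB; any packing needs at least ⌈5370/1000⌉ = 6 disks.
An optimal packing achieves that bound: [953] [910] [801,113] [754,245] [616,262] [513,203] → 6 disks.
Excess: 7 − 6 = 1.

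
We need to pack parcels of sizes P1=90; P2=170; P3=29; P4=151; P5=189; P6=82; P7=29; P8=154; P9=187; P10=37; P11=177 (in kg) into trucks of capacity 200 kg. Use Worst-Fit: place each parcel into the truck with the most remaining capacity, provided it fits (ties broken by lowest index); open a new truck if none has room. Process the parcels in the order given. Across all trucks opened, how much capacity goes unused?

305

Put P1 (90 kg) in truck 1; 110 kg remain.
Put P2 (170 kg) in truck 2; 30 kg remain.
Put P3 (29 kg) in truck 1; 81 kg remain.
Put P4 (151 kg) in truck 3; 49 kg remain.
Put P5 (189 kg) in truck 4; 11 kg remain.
Put P6 (82 kg) in truck 5; 118 kg remain.
Put P7 (29 kg) in truck 5; 89 kg remain.
Put P8 (154 kg) in truck 6; 46 kg remain.
Put P9 (187 kg) in truck 7; 13 kg remain.
Put P10 (37 kg) in truck 5; 52 kg remain.
Put P11 (177 kg) in truck 8; 23 kg remain.
8 trucks × 200 kg = 1600 kg; used 1295 kg; unused 305 kg.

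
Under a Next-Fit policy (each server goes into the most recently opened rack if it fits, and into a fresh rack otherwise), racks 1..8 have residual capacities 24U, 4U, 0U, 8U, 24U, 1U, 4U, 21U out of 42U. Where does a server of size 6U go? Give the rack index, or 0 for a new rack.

Next-Fit only looks at rack 8, which has 21U free.
6U fits there.

8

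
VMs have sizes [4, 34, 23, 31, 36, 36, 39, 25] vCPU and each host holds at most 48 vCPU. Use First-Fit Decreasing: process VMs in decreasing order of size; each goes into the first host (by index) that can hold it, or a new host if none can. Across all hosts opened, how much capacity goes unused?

60

Sorted descending: 39, 36, 36, 34, 31, 25, 23, 4.
Put 39 vCPU in host 1; 9 vCPU remain.
Put 36 vCPU in host 2; 12 vCPU remain.
Put 36 vCPU in host 3; 12 vCPU remain.
Put 34 vCPU in host 4; 14 vCPU remain.
Put 31 vCPU in host 5; 17 vCPU remain.
Put 25 vCPU in host 6; 23 vCPU remain.
Put 23 vCPU in host 6; 0 vCPU remain.
Put 4 vCPU in host 1; 5 vCPU remain.
6 hosts × 48 vCPU = 288 vCPU; used 228 vCPU; unused 60 vCPU.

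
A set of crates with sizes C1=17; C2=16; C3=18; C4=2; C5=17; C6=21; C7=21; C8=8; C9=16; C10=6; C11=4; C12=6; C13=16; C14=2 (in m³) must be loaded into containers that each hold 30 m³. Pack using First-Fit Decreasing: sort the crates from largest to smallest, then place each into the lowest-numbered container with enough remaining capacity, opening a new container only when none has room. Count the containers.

Sorted descending: 21, 21, 18, 17, 17, 16, 16, 16, 8, 6, 6, 4, 2, 2.
container 1: place 21 m³, 9 m³ left
container 2: place 21 m³, 9 m³ left
container 3: place 18 m³, 12 m³ left
container 4: place 17 m³, 13 m³ left
container 5: place 17 m³, 13 m³ left
container 6: place 16 m³, 14 m³ left
container 7: place 16 m³, 14 m³ left
container 8: place 16 m³, 14 m³ left
container 1: place 8 m³, 1 m³ left
container 2: place 6 m³, 3 m³ left
container 3: place 6 m³, 6 m³ left
container 3: place 4 m³, 2 m³ left
container 2: place 2 m³, 1 m³ left
container 3: place 2 m³, 0 m³ left
Final containers: [21,8] [21,6,2] [18,6,4,2] [17] [17] [16] [16] [16].

8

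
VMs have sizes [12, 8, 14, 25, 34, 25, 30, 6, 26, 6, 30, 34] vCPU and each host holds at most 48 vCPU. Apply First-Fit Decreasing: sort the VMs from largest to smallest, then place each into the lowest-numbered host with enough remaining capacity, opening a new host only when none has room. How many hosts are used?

7

Sorted descending: 34, 34, 30, 30, 26, 25, 25, 14, 12, 8, 6, 6.
host 1: place 34 vCPU, 14 vCPU left
host 2: place 34 vCPU, 14 vCPU left
host 3: place 30 vCPU, 18 vCPU left
host 4: place 30 vCPU, 18 vCPU left
host 5: place 26 vCPU, 22 vCPU left
host 6: place 25 vCPU, 23 vCPU left
host 7: place 25 vCPU, 23 vCPU left
host 1: place 14 vCPU, 0 vCPU left
host 2: place 12 vCPU, 2 vCPU left
host 3: place 8 vCPU, 10 vCPU left
host 3: place 6 vCPU, 4 vCPU left
host 4: place 6 vCPU, 12 vCPU left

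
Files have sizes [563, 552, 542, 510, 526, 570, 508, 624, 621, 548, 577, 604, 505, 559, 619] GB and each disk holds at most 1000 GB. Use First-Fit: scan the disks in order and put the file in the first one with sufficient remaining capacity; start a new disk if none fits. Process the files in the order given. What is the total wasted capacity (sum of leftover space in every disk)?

563 GB → disk 1 (remaining 437 GB)
552 GB → disk 2 (remaining 448 GB)
542 GB → disk 3 (remaining 458 GB)
510 GB → disk 4 (remaining 490 GB)
526 GB → disk 5 (remaining 474 GB)
570 GB → disk 6 (remaining 430 GB)
508 GB → disk 7 (remaining 492 GB)
624 GB → disk 8 (remaining 376 GB)
621 GB → disk 9 (remaining 379 GB)
548 GB → disk 10 (remaining 452 GB)
577 GB → disk 11 (remaining 423 GB)
604 GB → disk 12 (remaining 396 GB)
505 GB → disk 13 (remaining 495 GB)
559 GB → disk 14 (remaining 441 GB)
619 GB → disk 15 (remaining 381 GB)
15 disks × 1000 GB = 15000 GB; used 8428 GB; unused 6572 GB.

6572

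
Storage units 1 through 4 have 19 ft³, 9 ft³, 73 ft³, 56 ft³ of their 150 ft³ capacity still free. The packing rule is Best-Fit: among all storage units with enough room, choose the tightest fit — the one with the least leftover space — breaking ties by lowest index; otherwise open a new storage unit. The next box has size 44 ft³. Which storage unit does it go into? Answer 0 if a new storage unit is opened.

Storage units with room: storage unit 3 (73 ft³), storage unit 4 (56 ft³).
Tightest fit is storage unit 4 with 56 ft³ free.

4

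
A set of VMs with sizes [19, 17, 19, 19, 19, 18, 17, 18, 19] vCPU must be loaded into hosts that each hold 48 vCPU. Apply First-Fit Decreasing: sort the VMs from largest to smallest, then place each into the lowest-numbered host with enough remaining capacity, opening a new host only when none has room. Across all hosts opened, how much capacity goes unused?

Sorted descending: 19, 19, 19, 19, 19, 18, 18, 17, 17.
Put 19 vCPU in host 1; 29 vCPU remain.
Put 19 vCPU in host 1; 10 vCPU remain.
Put 19 vCPU in host 2; 29 vCPU remain.
Put 19 vCPU in host 2; 10 vCPU remain.
Put 19 vCPU in host 3; 29 vCPU remain.
Put 18 vCPU in host 3; 11 vCPU remain.
Put 18 vCPU in host 4; 30 vCPU remain.
Put 17 vCPU in host 4; 13 vCPU remain.
Put 17 vCPU in host 5; 31 vCPU remain.
5 hosts × 48 vCPU = 240 vCPU; used 165 vCPU; unused 75 vCPU.

75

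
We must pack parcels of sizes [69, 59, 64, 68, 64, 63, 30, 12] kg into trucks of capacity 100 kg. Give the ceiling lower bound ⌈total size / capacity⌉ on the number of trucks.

Total size = 69 + 59 + 64 + 68 + 64 + 63 + 30 + 12 = 429 kg.
⌈429 / 100⌉ = 5.

5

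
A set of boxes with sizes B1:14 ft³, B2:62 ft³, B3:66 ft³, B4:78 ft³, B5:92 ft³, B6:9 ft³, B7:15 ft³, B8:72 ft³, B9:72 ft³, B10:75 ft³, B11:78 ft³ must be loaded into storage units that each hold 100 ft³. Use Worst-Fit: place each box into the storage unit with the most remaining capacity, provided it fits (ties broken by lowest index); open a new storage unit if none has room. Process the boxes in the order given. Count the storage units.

8

Put B1 (14 ft³) in storage unit 1; 86 ft³ remain.
Put B2 (62 ft³) in storage unit 1; 24 ft³ remain.
Put B3 (66 ft³) in storage unit 2; 34 ft³ remain.
Put B4 (78 ft³) in storage unit 3; 22 ft³ remain.
Put B5 (92 ft³) in storage unit 4; 8 ft³ remain.
Put B6 (9 ft³) in storage unit 2; 25 ft³ remain.
Put B7 (15 ft³) in storage unit 2; 10 ft³ remain.
Put B8 (72 ft³) in storage unit 5; 28 ft³ remain.
Put B9 (72 ft³) in storage unit 6; 28 ft³ remain.
Put B10 (75 ft³) in storage unit 7; 25 ft³ remain.
Put B11 (78 ft³) in storage unit 8; 22 ft³ remain.
Final storage units: [14,62] [66,9,15] [78] [92] [72] [72] [75] [78].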